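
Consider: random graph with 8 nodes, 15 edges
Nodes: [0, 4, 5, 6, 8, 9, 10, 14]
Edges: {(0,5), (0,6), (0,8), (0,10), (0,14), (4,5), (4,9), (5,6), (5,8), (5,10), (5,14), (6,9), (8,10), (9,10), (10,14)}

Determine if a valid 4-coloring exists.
A valid 4-coloring: color 1: [5, 9]; color 2: [0, 4]; color 3: [6, 10]; color 4: [8, 14].
(χ(G) = 4 ≤ 4.)

Yes, G is 4-colorable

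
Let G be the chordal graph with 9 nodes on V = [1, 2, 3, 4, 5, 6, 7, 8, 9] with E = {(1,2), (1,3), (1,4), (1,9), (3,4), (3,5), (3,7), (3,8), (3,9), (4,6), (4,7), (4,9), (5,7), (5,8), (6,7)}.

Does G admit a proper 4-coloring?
A valid 4-coloring: color 1: [2, 3, 6]; color 2: [4, 5]; color 3: [1, 7, 8]; color 4: [9].
(χ(G) = 4 ≤ 4.)

Yes, G is 4-colorable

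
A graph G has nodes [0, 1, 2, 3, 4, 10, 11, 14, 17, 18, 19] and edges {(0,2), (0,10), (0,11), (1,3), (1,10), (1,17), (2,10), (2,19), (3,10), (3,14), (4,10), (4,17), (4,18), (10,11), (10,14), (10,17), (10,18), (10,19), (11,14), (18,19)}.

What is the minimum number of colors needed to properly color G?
χ(G) = 3

Clique number ω(G) = 3 (lower bound: χ ≥ ω).
The clique on [0, 2, 10] has size 3, forcing χ ≥ 3, and the coloring below uses 3 colors, so χ(G) = 3.
A valid 3-coloring: color 1: [10]; color 2: [2, 3, 11, 17, 18]; color 3: [0, 1, 4, 14, 19].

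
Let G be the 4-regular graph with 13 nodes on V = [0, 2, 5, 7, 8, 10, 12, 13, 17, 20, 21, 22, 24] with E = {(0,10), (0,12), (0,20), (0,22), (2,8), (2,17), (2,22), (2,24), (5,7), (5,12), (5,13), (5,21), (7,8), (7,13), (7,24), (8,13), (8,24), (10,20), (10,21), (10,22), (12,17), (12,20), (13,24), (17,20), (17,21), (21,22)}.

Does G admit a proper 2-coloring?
No, G is not 2-colorable

The clique on vertices [7, 8, 13, 24] has size 4 > 2, so it alone needs 4 colors.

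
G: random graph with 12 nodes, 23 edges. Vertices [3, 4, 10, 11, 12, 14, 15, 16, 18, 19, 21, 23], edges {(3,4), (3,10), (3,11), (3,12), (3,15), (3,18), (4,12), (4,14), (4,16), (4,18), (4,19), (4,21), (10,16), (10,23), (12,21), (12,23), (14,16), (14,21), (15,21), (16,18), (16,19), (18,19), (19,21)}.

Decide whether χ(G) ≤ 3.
No, G is not 3-colorable

The clique on vertices [4, 16, 18, 19] has size 4 > 3, so it alone needs 4 colors.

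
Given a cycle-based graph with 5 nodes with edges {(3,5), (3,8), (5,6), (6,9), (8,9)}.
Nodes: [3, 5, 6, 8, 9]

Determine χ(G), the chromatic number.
Clique number ω(G) = 2 (lower bound: χ ≥ ω).
Odd cycle [3, 5, 6, 9, 8] needs 3 colors (χ ≥ 3).
The coloring below uses 3 colors, so χ(G) = 3.
A valid 3-coloring: color 1: [3, 9]; color 2: [5, 8]; color 3: [6].

χ(G) = 3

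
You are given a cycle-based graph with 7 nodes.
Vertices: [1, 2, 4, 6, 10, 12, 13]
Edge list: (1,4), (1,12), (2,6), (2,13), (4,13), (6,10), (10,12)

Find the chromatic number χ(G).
Clique number ω(G) = 2 (lower bound: χ ≥ ω).
Odd cycle [13, 4, 1, 12, 10, 6, 2] needs 3 colors (χ ≥ 3).
The coloring below uses 3 colors, so χ(G) = 3.
A valid 3-coloring: color 1: [1, 6, 13]; color 2: [2, 4, 12]; color 3: [10].

χ(G) = 3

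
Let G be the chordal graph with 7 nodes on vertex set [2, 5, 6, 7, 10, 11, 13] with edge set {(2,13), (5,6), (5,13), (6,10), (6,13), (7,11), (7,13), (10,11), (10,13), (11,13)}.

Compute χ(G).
χ(G) = 3

Clique number ω(G) = 3 (lower bound: χ ≥ ω).
The clique on [10, 11, 13] has size 3, forcing χ ≥ 3, and the coloring below uses 3 colors, so χ(G) = 3.
A valid 3-coloring: color 1: [13]; color 2: [2, 5, 7, 10]; color 3: [6, 11].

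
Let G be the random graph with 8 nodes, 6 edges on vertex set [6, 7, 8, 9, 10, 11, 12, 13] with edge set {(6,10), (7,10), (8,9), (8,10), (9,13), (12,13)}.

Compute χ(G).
χ(G) = 2

Clique number ω(G) = 2 (lower bound: χ ≥ ω).
The graph is bipartite (no odd cycle), so 2 colors suffice: χ(G) = 2.
A valid 2-coloring: color 1: [9, 10, 11, 12]; color 2: [6, 7, 8, 13].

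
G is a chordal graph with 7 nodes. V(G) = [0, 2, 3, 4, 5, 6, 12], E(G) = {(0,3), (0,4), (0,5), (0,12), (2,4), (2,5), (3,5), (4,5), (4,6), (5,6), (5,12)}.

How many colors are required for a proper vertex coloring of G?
χ(G) = 3

Clique number ω(G) = 3 (lower bound: χ ≥ ω).
The clique on [0, 3, 5] has size 3, forcing χ ≥ 3, and the coloring below uses 3 colors, so χ(G) = 3.
A valid 3-coloring: color 1: [5]; color 2: [3, 4, 12]; color 3: [0, 2, 6].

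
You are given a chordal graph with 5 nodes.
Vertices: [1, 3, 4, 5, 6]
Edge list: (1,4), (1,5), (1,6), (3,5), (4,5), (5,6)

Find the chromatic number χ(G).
χ(G) = 3

Clique number ω(G) = 3 (lower bound: χ ≥ ω).
The clique on [1, 4, 5] has size 3, forcing χ ≥ 3, and the coloring below uses 3 colors, so χ(G) = 3.
A valid 3-coloring: color 1: [5]; color 2: [1, 3]; color 3: [4, 6].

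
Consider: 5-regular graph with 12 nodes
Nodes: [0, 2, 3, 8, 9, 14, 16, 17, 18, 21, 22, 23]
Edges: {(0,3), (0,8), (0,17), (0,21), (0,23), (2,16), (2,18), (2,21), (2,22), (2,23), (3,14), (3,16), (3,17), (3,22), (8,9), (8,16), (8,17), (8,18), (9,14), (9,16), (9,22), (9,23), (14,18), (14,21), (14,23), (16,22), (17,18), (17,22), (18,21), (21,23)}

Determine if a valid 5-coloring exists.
Yes, G is 5-colorable

A valid 5-coloring: color 1: [8, 21, 22]; color 2: [16, 18, 23]; color 3: [2, 3, 9]; color 4: [0, 14]; color 5: [17].
(χ(G) = 4 ≤ 5.)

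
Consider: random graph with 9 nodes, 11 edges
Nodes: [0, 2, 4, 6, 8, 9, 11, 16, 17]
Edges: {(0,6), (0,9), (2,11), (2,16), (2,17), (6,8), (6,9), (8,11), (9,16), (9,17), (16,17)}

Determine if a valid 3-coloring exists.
Yes, G is 3-colorable

A valid 3-coloring: color 1: [2, 4, 8, 9]; color 2: [6, 11, 17]; color 3: [0, 16].
(χ(G) = 3 ≤ 3.)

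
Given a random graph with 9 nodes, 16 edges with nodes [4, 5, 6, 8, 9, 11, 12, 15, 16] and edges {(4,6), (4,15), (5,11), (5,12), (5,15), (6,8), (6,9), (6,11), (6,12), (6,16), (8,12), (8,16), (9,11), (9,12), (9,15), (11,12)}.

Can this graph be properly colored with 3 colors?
The clique on vertices [6, 9, 11, 12] has size 4 > 3, so it alone needs 4 colors.

No, G is not 3-colorable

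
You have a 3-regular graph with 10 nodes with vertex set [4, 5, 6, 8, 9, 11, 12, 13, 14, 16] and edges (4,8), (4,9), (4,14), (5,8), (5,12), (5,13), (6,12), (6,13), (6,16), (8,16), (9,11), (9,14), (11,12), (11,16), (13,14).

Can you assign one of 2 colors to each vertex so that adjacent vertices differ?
No, G is not 2-colorable

The clique on vertices [4, 9, 14] has size 3 > 2, so it alone needs 3 colors.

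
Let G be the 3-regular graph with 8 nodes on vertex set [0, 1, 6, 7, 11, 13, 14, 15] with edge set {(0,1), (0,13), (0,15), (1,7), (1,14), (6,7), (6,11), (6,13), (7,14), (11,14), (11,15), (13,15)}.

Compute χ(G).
Clique number ω(G) = 3 (lower bound: χ ≥ ω).
The clique on [0, 13, 15] has size 3, forcing χ ≥ 3, and the coloring below uses 3 colors, so χ(G) = 3.
A valid 3-coloring: color 1: [1, 6, 15]; color 2: [7, 11, 13]; color 3: [0, 14].

χ(G) = 3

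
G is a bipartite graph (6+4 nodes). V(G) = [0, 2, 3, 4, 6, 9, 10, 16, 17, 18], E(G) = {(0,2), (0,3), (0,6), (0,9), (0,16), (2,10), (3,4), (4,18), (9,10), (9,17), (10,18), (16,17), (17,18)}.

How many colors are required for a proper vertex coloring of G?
χ(G) = 2

Clique number ω(G) = 2 (lower bound: χ ≥ ω).
The graph is bipartite (no odd cycle), so 2 colors suffice: χ(G) = 2.
A valid 2-coloring: color 1: [0, 4, 10, 17]; color 2: [2, 3, 6, 9, 16, 18].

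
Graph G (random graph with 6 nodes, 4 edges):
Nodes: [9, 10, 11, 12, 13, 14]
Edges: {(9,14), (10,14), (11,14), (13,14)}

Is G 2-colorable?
Yes, G is 2-colorable

A valid 2-coloring: color 1: [12, 14]; color 2: [9, 10, 11, 13].
(χ(G) = 2 ≤ 2.)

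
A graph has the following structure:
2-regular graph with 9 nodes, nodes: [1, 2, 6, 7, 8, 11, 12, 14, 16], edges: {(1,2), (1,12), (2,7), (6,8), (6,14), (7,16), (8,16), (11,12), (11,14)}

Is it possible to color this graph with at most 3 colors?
Yes, G is 3-colorable

A valid 3-coloring: color 1: [1, 7, 8, 14]; color 2: [2, 6, 11, 16]; color 3: [12].
(χ(G) = 3 ≤ 3.)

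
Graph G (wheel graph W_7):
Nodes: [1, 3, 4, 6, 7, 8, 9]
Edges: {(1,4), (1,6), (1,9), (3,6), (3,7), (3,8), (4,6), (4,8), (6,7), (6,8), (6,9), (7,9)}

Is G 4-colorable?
Yes, G is 4-colorable

A valid 4-coloring: color 1: [6]; color 2: [1, 7, 8]; color 3: [3, 4, 9].
(χ(G) = 3 ≤ 4.)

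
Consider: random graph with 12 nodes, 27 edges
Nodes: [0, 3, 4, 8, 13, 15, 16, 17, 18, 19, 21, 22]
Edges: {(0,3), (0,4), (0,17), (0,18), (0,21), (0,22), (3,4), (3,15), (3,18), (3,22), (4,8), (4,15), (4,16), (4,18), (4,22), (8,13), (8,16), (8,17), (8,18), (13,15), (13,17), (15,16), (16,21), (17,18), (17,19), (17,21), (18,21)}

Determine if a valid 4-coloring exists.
Yes, G is 4-colorable

A valid 4-coloring: color 1: [4, 17]; color 2: [0, 13, 16, 19]; color 3: [15, 18, 22]; color 4: [3, 8, 21].
(χ(G) = 4 ≤ 4.)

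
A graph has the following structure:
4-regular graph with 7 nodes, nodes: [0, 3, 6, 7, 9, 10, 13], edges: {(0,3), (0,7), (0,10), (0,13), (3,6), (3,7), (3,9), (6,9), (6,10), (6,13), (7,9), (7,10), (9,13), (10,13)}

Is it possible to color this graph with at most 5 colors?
A valid 5-coloring: color 1: [6, 7]; color 2: [3, 10]; color 3: [0, 9]; color 4: [13].
(χ(G) = 4 ≤ 5.)

Yes, G is 5-colorable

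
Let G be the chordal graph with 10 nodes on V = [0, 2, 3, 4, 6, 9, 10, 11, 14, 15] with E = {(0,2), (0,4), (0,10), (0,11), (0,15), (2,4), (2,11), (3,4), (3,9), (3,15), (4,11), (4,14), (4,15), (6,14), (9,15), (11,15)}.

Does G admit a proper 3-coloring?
The clique on vertices [0, 2, 4, 11] has size 4 > 3, so it alone needs 4 colors.

No, G is not 3-colorable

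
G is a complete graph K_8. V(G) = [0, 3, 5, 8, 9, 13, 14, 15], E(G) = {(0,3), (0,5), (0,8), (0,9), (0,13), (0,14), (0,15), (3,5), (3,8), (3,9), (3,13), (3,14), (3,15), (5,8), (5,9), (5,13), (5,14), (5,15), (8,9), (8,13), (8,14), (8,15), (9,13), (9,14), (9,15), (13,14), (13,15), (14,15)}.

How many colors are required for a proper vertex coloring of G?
Clique number ω(G) = 8 (lower bound: χ ≥ ω).
The clique on [0, 3, 5, 8, 9, 13, 14, 15] has size 8, forcing χ ≥ 8, and the coloring below uses 8 colors, so χ(G) = 8.
A valid 8-coloring: color 1: [13]; color 2: [14]; color 3: [3]; color 4: [5]; color 5: [8]; color 6: [9]; color 7: [0]; color 8: [15].

χ(G) = 8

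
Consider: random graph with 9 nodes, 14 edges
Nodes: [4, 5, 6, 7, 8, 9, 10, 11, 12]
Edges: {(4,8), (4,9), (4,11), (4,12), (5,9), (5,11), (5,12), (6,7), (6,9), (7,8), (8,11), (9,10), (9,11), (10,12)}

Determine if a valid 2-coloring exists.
No, G is not 2-colorable

The clique on vertices [4, 8, 11] has size 3 > 2, so it alone needs 3 colors.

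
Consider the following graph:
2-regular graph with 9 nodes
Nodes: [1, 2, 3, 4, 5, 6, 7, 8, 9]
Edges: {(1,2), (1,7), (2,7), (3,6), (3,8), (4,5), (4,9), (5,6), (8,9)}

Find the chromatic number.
Clique number ω(G) = 3 (lower bound: χ ≥ ω).
The clique on [1, 2, 7] has size 3, forcing χ ≥ 3, and the coloring below uses 3 colors, so χ(G) = 3.
A valid 3-coloring: color 1: [1, 4, 6, 8]; color 2: [2, 3, 5, 9]; color 3: [7].

χ(G) = 3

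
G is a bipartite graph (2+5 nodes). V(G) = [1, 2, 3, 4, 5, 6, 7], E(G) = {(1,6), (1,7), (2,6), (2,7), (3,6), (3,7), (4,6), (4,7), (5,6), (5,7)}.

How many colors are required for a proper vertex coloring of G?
χ(G) = 2

Clique number ω(G) = 2 (lower bound: χ ≥ ω).
The graph is bipartite (no odd cycle), so 2 colors suffice: χ(G) = 2.
A valid 2-coloring: color 1: [6, 7]; color 2: [1, 2, 3, 4, 5].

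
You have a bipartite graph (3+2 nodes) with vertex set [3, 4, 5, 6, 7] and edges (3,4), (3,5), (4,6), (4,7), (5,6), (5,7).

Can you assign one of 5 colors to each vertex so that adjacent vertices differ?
Yes, G is 5-colorable

A valid 5-coloring: color 1: [4, 5]; color 2: [3, 6, 7].
(χ(G) = 2 ≤ 5.)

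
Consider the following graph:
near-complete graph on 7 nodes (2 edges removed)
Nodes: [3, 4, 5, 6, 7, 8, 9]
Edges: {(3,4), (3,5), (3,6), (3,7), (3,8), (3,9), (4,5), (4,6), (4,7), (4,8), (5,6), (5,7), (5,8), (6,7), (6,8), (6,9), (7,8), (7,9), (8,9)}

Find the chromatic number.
Clique number ω(G) = 6 (lower bound: χ ≥ ω).
The clique on [3, 4, 5, 6, 7, 8] has size 6, forcing χ ≥ 6, and the coloring below uses 6 colors, so χ(G) = 6.
A valid 6-coloring: color 1: [8]; color 2: [3]; color 3: [7]; color 4: [6]; color 5: [4, 9]; color 6: [5].

χ(G) = 6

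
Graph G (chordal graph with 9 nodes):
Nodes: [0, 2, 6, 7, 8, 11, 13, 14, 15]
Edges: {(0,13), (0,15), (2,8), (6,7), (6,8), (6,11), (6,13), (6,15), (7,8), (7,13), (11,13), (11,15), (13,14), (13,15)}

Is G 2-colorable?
No, G is not 2-colorable

The clique on vertices [6, 11, 13, 15] has size 4 > 2, so it alone needs 4 colors.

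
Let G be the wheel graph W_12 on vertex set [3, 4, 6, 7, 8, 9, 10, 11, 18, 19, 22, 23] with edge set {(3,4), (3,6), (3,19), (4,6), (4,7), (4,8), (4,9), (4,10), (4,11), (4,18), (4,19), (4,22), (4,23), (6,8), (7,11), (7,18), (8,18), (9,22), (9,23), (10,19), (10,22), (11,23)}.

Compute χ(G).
χ(G) = 4

Clique number ω(G) = 3 (lower bound: χ ≥ ω).
Odd cycle [19, 3, 6, 8, 18, 7, 11, 23, 9, 22, 10] needs 3 colors (χ ≥ 3).
Vertex 4 is adjacent to every vertex of [3, 6, 7, 8, 9, 10, 11, 18, 19, 22, 23], which already need 3 colors among themselves, so 4 needs a new color (χ ≥ 4).
The coloring below uses 4 colors, so χ(G) = 4.
A valid 4-coloring: color 1: [4]; color 2: [6, 11, 18, 19, 22]; color 3: [3, 7, 8, 10, 23]; color 4: [9].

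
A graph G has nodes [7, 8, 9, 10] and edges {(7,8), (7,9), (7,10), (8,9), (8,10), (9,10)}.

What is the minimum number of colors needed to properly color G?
χ(G) = 4

Clique number ω(G) = 4 (lower bound: χ ≥ ω).
The clique on [7, 8, 9, 10] has size 4, forcing χ ≥ 4, and the coloring below uses 4 colors, so χ(G) = 4.
A valid 4-coloring: color 1: [8]; color 2: [9]; color 3: [10]; color 4: [7].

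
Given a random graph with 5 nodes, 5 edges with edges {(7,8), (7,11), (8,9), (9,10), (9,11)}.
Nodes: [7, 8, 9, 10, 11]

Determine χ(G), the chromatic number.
χ(G) = 2

Clique number ω(G) = 2 (lower bound: χ ≥ ω).
The graph is bipartite (no odd cycle), so 2 colors suffice: χ(G) = 2.
A valid 2-coloring: color 1: [7, 9]; color 2: [8, 10, 11].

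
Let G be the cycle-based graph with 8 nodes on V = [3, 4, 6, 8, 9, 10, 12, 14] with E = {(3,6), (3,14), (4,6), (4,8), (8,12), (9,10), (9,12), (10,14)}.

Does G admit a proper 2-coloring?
Yes, G is 2-colorable

A valid 2-coloring: color 1: [6, 8, 9, 14]; color 2: [3, 4, 10, 12].
(χ(G) = 2 ≤ 2.)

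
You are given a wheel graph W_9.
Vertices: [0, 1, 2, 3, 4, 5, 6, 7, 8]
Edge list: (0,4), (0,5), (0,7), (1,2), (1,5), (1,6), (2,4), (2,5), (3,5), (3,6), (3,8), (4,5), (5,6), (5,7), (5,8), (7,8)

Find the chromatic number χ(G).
χ(G) = 3

Clique number ω(G) = 3 (lower bound: χ ≥ ω).
The clique on [0, 4, 5] has size 3, forcing χ ≥ 3, and the coloring below uses 3 colors, so χ(G) = 3.
A valid 3-coloring: color 1: [5]; color 2: [0, 2, 6, 8]; color 3: [1, 3, 4, 7].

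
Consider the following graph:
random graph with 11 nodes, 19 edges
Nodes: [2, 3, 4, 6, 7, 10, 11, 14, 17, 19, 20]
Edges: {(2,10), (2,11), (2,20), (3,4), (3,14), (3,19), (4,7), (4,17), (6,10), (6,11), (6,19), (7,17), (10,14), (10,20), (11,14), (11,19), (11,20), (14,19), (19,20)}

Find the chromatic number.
Clique number ω(G) = 3 (lower bound: χ ≥ ω).
The clique on [3, 14, 19] has size 3, forcing χ ≥ 3, and the coloring below uses 3 colors, so χ(G) = 3.
A valid 3-coloring: color 1: [3, 10, 11, 17]; color 2: [2, 4, 19]; color 3: [6, 7, 14, 20].

χ(G) = 3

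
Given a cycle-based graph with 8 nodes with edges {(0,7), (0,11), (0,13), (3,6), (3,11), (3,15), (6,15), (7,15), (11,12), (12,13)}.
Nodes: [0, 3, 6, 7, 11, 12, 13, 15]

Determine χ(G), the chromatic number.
χ(G) = 3

Clique number ω(G) = 3 (lower bound: χ ≥ ω).
The clique on [3, 6, 15] has size 3, forcing χ ≥ 3, and the coloring below uses 3 colors, so χ(G) = 3.
A valid 3-coloring: color 1: [0, 3, 12]; color 2: [11, 13, 15]; color 3: [6, 7].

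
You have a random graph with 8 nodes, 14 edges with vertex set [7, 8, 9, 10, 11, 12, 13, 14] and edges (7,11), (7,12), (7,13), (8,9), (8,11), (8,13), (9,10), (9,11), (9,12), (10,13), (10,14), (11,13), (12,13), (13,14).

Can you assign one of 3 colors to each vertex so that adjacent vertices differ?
Yes, G is 3-colorable

A valid 3-coloring: color 1: [9, 13]; color 2: [10, 11, 12]; color 3: [7, 8, 14].
(χ(G) = 3 ≤ 3.)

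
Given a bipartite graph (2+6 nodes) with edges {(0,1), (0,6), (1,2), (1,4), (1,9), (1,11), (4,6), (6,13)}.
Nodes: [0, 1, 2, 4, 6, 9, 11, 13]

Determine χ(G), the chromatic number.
Clique number ω(G) = 2 (lower bound: χ ≥ ω).
The graph is bipartite (no odd cycle), so 2 colors suffice: χ(G) = 2.
A valid 2-coloring: color 1: [1, 6]; color 2: [0, 2, 4, 9, 11, 13].

χ(G) = 2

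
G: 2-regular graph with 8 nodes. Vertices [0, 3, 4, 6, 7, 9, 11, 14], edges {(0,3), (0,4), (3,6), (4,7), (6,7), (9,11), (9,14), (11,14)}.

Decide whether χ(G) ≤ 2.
No, G is not 2-colorable

The clique on vertices [9, 11, 14] has size 3 > 2, so it alone needs 3 colors.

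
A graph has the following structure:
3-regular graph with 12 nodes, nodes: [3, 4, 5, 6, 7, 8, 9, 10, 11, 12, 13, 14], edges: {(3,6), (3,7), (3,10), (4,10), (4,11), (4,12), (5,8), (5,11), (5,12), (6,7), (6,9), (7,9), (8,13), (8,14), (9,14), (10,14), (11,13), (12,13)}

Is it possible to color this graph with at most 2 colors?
The clique on vertices [3, 6, 7] has size 3 > 2, so it alone needs 3 colors.

No, G is not 2-colorable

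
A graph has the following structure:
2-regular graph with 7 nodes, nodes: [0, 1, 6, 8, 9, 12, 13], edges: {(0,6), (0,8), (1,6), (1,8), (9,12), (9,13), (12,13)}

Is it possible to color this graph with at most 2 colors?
The clique on vertices [9, 12, 13] has size 3 > 2, so it alone needs 3 colors.

No, G is not 2-colorable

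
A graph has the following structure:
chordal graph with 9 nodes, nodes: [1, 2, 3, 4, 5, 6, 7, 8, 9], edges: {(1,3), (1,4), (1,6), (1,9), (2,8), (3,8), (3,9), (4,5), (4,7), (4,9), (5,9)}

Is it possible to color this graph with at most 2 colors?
The clique on vertices [1, 3, 9] has size 3 > 2, so it alone needs 3 colors.

No, G is not 2-colorable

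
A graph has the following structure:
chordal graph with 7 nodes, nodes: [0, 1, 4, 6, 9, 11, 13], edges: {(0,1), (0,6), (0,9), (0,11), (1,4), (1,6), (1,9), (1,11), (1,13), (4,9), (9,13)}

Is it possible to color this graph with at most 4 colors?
Yes, G is 4-colorable

A valid 4-coloring: color 1: [1]; color 2: [0, 4, 13]; color 3: [6, 9, 11].
(χ(G) = 3 ≤ 4.)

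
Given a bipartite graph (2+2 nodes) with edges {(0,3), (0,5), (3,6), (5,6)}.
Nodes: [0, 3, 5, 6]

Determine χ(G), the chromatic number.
χ(G) = 2

Clique number ω(G) = 2 (lower bound: χ ≥ ω).
The graph is bipartite (no odd cycle), so 2 colors suffice: χ(G) = 2.
A valid 2-coloring: color 1: [3, 5]; color 2: [0, 6].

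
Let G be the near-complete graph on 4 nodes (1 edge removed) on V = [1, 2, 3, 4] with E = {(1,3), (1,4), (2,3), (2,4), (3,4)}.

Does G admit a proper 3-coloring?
A valid 3-coloring: color 1: [3]; color 2: [4]; color 3: [1, 2].
(χ(G) = 3 ≤ 3.)

Yes, G is 3-colorable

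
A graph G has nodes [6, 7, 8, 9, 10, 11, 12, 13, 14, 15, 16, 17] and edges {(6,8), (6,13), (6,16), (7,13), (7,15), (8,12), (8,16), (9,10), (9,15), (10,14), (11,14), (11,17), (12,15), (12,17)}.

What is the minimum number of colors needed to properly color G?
Clique number ω(G) = 3 (lower bound: χ ≥ ω).
The clique on [6, 8, 16] has size 3, forcing χ ≥ 3, and the coloring below uses 3 colors, so χ(G) = 3.
A valid 3-coloring: color 1: [8, 10, 11, 13, 15]; color 2: [6, 7, 9, 12, 14]; color 3: [16, 17].

χ(G) = 3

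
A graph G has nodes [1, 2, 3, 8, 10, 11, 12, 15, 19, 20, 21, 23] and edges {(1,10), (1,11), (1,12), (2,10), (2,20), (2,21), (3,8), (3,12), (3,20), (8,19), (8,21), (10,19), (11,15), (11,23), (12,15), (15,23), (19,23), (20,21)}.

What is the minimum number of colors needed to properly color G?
χ(G) = 3

Clique number ω(G) = 3 (lower bound: χ ≥ ω).
The clique on [2, 20, 21] has size 3, forcing χ ≥ 3, and the coloring below uses 3 colors, so χ(G) = 3.
A valid 3-coloring: color 1: [1, 3, 15, 19, 21]; color 2: [8, 10, 12, 20, 23]; color 3: [2, 11].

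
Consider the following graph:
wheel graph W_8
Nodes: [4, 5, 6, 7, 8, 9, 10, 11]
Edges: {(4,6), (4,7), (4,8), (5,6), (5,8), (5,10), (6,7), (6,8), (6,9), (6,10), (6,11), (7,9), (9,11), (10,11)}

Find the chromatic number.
χ(G) = 4

Clique number ω(G) = 3 (lower bound: χ ≥ ω).
Odd cycle [8, 4, 7, 9, 11, 10, 5] needs 3 colors (χ ≥ 3).
Vertex 6 is adjacent to every vertex of [4, 5, 7, 8, 9, 10, 11], which already need 3 colors among themselves, so 6 needs a new color (χ ≥ 4).
The coloring below uses 4 colors, so χ(G) = 4.
A valid 4-coloring: color 1: [6]; color 2: [7, 8, 10]; color 3: [4, 5, 9]; color 4: [11].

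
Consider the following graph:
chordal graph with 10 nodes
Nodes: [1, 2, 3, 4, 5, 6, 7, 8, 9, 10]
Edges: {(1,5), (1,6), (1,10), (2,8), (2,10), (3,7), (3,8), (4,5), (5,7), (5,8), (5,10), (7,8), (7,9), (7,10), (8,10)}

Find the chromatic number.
Clique number ω(G) = 4 (lower bound: χ ≥ ω).
The clique on [5, 7, 8, 10] has size 4, forcing χ ≥ 4, and the coloring below uses 4 colors, so χ(G) = 4.
A valid 4-coloring: color 1: [1, 4, 8, 9]; color 2: [3, 6, 10]; color 3: [2, 5]; color 4: [7].

χ(G) = 4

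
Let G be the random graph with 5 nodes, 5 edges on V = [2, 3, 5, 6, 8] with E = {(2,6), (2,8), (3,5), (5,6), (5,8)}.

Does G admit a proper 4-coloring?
A valid 4-coloring: color 1: [2, 5]; color 2: [3, 6, 8].
(χ(G) = 2 ≤ 4.)

Yes, G is 4-colorable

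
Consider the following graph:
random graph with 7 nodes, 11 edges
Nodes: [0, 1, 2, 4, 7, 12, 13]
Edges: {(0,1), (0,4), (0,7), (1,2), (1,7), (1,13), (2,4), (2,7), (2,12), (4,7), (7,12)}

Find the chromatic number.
χ(G) = 3

Clique number ω(G) = 3 (lower bound: χ ≥ ω).
The clique on [0, 1, 7] has size 3, forcing χ ≥ 3, and the coloring below uses 3 colors, so χ(G) = 3.
A valid 3-coloring: color 1: [7, 13]; color 2: [1, 4, 12]; color 3: [0, 2].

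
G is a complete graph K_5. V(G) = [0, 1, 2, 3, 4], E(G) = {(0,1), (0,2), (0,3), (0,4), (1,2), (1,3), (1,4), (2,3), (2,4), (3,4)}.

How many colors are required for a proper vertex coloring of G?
χ(G) = 5

Clique number ω(G) = 5 (lower bound: χ ≥ ω).
The clique on [0, 1, 2, 3, 4] has size 5, forcing χ ≥ 5, and the coloring below uses 5 colors, so χ(G) = 5.
A valid 5-coloring: color 1: [2]; color 2: [1]; color 3: [0]; color 4: [3]; color 5: [4].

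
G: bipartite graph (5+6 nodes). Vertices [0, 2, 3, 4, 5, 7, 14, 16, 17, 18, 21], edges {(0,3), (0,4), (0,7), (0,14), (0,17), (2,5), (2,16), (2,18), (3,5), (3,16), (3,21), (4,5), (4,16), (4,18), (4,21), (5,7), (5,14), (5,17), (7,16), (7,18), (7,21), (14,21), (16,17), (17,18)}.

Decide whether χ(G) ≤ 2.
A valid 2-coloring: color 1: [0, 5, 16, 18, 21]; color 2: [2, 3, 4, 7, 14, 17].
(χ(G) = 2 ≤ 2.)

Yes, G is 2-colorable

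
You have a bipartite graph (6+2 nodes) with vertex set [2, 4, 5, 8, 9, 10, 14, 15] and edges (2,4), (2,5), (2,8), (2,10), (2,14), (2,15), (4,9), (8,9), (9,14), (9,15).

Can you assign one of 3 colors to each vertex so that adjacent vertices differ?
Yes, G is 3-colorable

A valid 3-coloring: color 1: [2, 9]; color 2: [4, 5, 8, 10, 14, 15].
(χ(G) = 2 ≤ 3.)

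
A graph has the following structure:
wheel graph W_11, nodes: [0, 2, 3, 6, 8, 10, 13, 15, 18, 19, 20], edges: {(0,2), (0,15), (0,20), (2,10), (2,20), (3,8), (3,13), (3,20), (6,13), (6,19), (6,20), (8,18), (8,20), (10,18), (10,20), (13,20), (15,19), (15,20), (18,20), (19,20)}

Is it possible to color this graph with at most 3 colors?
A valid 3-coloring: color 1: [20]; color 2: [0, 8, 10, 13, 19]; color 3: [2, 3, 6, 15, 18].
(χ(G) = 3 ≤ 3.)

Yes, G is 3-colorable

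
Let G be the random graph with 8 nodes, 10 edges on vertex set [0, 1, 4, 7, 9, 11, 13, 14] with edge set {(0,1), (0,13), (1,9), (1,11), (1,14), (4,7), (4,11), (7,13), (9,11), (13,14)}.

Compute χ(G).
Clique number ω(G) = 3 (lower bound: χ ≥ ω).
The clique on [1, 9, 11] has size 3, forcing χ ≥ 3, and the coloring below uses 3 colors, so χ(G) = 3.
A valid 3-coloring: color 1: [1, 4, 13]; color 2: [0, 7, 11, 14]; color 3: [9].

χ(G) = 3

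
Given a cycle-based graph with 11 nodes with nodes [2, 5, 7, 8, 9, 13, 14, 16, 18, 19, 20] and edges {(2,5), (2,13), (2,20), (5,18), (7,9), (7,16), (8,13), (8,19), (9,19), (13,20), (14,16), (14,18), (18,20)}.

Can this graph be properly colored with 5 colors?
Yes, G is 5-colorable

A valid 5-coloring: color 1: [2, 8, 9, 16, 18]; color 2: [5, 7, 14, 19, 20]; color 3: [13].
(χ(G) = 3 ≤ 5.)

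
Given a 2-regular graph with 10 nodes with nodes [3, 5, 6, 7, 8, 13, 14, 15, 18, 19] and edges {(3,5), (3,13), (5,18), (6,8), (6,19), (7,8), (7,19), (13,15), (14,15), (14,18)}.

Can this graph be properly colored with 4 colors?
Yes, G is 4-colorable

A valid 4-coloring: color 1: [5, 8, 13, 14, 19]; color 2: [3, 6, 7, 15, 18].
(χ(G) = 2 ≤ 4.)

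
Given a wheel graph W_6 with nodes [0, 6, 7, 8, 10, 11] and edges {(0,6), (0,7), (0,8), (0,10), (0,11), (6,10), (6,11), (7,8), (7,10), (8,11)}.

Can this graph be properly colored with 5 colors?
Yes, G is 5-colorable

A valid 5-coloring: color 1: [0]; color 2: [6, 7]; color 3: [10, 11]; color 4: [8].
(χ(G) = 4 ≤ 5.)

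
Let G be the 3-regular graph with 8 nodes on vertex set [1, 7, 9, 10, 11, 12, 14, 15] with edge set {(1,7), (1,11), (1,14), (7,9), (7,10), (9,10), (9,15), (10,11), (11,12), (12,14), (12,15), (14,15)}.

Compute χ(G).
Clique number ω(G) = 3 (lower bound: χ ≥ ω).
The clique on [7, 9, 10] has size 3, forcing χ ≥ 3, and the coloring below uses 3 colors, so χ(G) = 3.
A valid 3-coloring: color 1: [9, 11, 14]; color 2: [7, 12]; color 3: [1, 10, 15].

χ(G) = 3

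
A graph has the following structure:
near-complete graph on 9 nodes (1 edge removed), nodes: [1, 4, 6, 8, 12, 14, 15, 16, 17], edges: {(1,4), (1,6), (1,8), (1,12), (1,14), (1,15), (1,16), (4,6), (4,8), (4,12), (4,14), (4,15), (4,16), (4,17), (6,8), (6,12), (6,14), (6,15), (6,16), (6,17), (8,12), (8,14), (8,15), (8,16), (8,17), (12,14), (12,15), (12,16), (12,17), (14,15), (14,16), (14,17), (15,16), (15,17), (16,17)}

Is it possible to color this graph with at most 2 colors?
No, G is not 2-colorable

The clique on vertices [1, 4, 6, 8, 12, 14, 15, 16] has size 8 > 2, so it alone needs 8 colors.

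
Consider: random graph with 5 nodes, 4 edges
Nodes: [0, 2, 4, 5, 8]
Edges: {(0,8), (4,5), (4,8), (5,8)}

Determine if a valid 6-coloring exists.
A valid 6-coloring: color 1: [2, 8]; color 2: [0, 5]; color 3: [4].
(χ(G) = 3 ≤ 6.)

Yes, G is 6-colorable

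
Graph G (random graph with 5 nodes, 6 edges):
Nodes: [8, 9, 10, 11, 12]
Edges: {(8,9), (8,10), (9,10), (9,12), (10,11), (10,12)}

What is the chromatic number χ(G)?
χ(G) = 3

Clique number ω(G) = 3 (lower bound: χ ≥ ω).
The clique on [8, 9, 10] has size 3, forcing χ ≥ 3, and the coloring below uses 3 colors, so χ(G) = 3.
A valid 3-coloring: color 1: [10]; color 2: [9, 11]; color 3: [8, 12].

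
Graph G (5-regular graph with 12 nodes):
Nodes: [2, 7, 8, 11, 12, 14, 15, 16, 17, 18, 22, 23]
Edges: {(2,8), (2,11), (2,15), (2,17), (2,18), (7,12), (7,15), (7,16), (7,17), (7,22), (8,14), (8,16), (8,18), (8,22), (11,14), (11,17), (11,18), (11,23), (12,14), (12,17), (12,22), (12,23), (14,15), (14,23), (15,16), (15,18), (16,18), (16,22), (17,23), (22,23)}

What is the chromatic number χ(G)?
χ(G) = 4

Clique number ω(G) = 3 (lower bound: χ ≥ ω).
Odd cycle [18, 8, 22, 7, 15] needs 3 colors (χ ≥ 3).
Vertex 16 is adjacent to every vertex of [7, 8, 15, 18, 22], which already need 3 colors among themselves, so 16 needs a new color (χ ≥ 4).
The coloring below uses 4 colors, so χ(G) = 4.
A valid 4-coloring: color 1: [8, 11, 12, 15]; color 2: [2, 7, 23]; color 3: [14, 17, 18, 22]; color 4: [16].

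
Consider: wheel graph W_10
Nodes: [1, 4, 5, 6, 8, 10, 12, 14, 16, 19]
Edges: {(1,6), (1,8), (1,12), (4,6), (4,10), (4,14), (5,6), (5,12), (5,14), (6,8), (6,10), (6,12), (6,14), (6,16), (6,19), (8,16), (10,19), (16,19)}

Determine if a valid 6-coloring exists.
A valid 6-coloring: color 1: [6]; color 2: [10, 12, 14, 16]; color 3: [1, 4, 5, 19]; color 4: [8].
(χ(G) = 4 ≤ 6.)

Yes, G is 6-colorable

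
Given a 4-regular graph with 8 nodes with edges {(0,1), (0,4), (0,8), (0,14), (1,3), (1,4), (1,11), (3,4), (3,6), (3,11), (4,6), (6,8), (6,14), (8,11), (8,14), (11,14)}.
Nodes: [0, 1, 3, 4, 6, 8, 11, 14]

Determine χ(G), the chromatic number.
Clique number ω(G) = 3 (lower bound: χ ≥ ω).
Suppose a proper 3-coloring c exists. The clique [0, 1, 4] takes 3 distinct colors; by symmetry let c(0) = 1, c(1) = 2, c(4) = 3.
- Vertex 3: neighbors [1, 4] already have colors [2, 3] ⇒ c(3) = 1.
- Vertex 6: neighbors [3, 4] already have colors [1, 3] ⇒ c(6) = 2.
- Vertex 8: neighbors [0, 6] already have colors [1, 2] ⇒ c(8) = 3.
- Vertex 11: neighbors [3, 1, 8] already have colors [1, 2, 3] — all 3 colors blocked. Contradiction.
The forced assignments end in a contradiction, so G has no proper 3-coloring (χ ≥ 4).
The coloring below uses 4 colors, so χ(G) = 4.
A valid 4-coloring: color 1: [0, 3]; color 2: [4, 8]; color 3: [1, 14]; color 4: [6, 11].

χ(G) = 4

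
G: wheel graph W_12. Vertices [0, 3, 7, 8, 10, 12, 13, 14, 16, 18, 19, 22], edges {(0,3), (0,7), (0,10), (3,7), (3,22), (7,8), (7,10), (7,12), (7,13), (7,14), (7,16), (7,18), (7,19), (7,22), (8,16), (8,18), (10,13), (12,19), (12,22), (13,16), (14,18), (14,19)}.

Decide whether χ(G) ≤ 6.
A valid 6-coloring: color 1: [7]; color 2: [0, 8, 13, 14, 22]; color 3: [3, 10, 12, 16, 18]; color 4: [19].
(χ(G) = 4 ≤ 6.)

Yes, G is 6-colorable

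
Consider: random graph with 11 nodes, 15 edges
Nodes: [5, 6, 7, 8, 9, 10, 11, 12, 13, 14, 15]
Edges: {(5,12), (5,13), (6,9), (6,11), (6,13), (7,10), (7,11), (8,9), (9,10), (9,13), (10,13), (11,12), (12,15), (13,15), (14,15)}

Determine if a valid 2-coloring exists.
The clique on vertices [9, 10, 13] has size 3 > 2, so it alone needs 3 colors.

No, G is not 2-colorable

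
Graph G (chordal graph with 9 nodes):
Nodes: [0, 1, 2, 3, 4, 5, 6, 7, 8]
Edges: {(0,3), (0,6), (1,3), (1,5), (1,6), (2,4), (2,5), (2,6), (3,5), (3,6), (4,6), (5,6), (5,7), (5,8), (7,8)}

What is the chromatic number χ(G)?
Clique number ω(G) = 4 (lower bound: χ ≥ ω).
The clique on [1, 3, 5, 6] has size 4, forcing χ ≥ 4, and the coloring below uses 4 colors, so χ(G) = 4.
A valid 4-coloring: color 1: [6, 8]; color 2: [0, 4, 5]; color 3: [2, 3, 7]; color 4: [1].

χ(G) = 4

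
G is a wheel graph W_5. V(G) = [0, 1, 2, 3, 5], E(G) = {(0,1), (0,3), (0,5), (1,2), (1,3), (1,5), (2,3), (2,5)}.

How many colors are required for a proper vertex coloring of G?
Clique number ω(G) = 3 (lower bound: χ ≥ ω).
The clique on [0, 1, 3] has size 3, forcing χ ≥ 3, and the coloring below uses 3 colors, so χ(G) = 3.
A valid 3-coloring: color 1: [1]; color 2: [0, 2]; color 3: [3, 5].

χ(G) = 3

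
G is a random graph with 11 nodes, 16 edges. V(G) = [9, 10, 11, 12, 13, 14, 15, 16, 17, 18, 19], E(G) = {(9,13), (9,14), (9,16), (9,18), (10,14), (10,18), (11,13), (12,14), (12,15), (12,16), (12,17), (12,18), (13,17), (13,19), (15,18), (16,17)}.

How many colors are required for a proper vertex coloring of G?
Clique number ω(G) = 3 (lower bound: χ ≥ ω).
The clique on [12, 16, 17] has size 3, forcing χ ≥ 3, and the coloring below uses 3 colors, so χ(G) = 3.
A valid 3-coloring: color 1: [9, 10, 11, 12, 19]; color 2: [13, 14, 16, 18]; color 3: [15, 17].

χ(G) = 3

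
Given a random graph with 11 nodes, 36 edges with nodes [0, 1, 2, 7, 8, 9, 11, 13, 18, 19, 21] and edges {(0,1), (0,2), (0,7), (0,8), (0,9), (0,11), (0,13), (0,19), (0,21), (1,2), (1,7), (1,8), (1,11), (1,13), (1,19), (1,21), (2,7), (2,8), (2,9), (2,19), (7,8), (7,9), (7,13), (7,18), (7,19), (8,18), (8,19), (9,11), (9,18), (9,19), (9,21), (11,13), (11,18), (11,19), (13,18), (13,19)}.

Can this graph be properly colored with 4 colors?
The clique on vertices [0, 1, 2, 7, 8, 19] has size 6 > 4, so it alone needs 6 colors.

No, G is not 4-colorable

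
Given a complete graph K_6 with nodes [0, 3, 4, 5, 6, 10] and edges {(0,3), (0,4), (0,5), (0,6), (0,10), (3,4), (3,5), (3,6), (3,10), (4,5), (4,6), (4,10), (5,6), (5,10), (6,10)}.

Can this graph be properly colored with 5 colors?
No, G is not 5-colorable

The clique on vertices [0, 3, 4, 5, 6, 10] has size 6 > 5, so it alone needs 6 colors.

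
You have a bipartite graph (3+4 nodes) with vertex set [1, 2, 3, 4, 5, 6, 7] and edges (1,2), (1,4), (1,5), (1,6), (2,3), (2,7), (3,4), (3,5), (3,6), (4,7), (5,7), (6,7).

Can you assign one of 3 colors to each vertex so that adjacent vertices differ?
A valid 3-coloring: color 1: [1, 3, 7]; color 2: [2, 4, 5, 6].
(χ(G) = 2 ≤ 3.)

Yes, G is 3-colorable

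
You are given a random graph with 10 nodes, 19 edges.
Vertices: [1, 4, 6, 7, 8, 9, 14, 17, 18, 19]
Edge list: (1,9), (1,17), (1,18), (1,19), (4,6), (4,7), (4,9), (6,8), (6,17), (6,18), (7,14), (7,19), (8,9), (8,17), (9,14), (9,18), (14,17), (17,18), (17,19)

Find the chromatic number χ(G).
χ(G) = 3

Clique number ω(G) = 3 (lower bound: χ ≥ ω).
The clique on [1, 9, 18] has size 3, forcing χ ≥ 3, and the coloring below uses 3 colors, so χ(G) = 3.
A valid 3-coloring: color 1: [7, 9, 17]; color 2: [1, 6, 14]; color 3: [4, 8, 18, 19].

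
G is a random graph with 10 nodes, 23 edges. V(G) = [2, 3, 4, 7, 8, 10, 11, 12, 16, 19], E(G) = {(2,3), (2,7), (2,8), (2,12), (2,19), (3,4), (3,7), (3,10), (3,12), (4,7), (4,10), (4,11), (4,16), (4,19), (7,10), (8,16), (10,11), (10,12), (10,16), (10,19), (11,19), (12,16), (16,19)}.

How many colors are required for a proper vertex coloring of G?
Clique number ω(G) = 4 (lower bound: χ ≥ ω).
The clique on [4, 10, 16, 19] has size 4, forcing χ ≥ 4, and the coloring below uses 4 colors, so χ(G) = 4.
A valid 4-coloring: color 1: [2, 10]; color 2: [4, 8, 12]; color 3: [3, 11, 16]; color 4: [7, 19].

χ(G) = 4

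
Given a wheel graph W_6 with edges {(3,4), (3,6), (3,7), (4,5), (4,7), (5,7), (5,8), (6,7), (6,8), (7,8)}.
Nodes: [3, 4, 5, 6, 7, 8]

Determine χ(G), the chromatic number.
Clique number ω(G) = 3 (lower bound: χ ≥ ω).
Odd cycle [4, 3, 6, 8, 5] needs 3 colors (χ ≥ 3).
Vertex 7 is adjacent to every vertex of [3, 4, 5, 6, 8], which already need 3 colors among themselves, so 7 needs a new color (χ ≥ 4).
The coloring below uses 4 colors, so χ(G) = 4.
A valid 4-coloring: color 1: [7]; color 2: [4, 8]; color 3: [3, 5]; color 4: [6].

χ(G) = 4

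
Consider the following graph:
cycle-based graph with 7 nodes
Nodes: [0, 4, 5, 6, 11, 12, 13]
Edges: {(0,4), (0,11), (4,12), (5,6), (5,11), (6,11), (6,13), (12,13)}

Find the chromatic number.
Clique number ω(G) = 3 (lower bound: χ ≥ ω).
The clique on [5, 6, 11] has size 3, forcing χ ≥ 3, and the coloring below uses 3 colors, so χ(G) = 3.
A valid 3-coloring: color 1: [0, 6, 12]; color 2: [4, 11, 13]; color 3: [5].

χ(G) = 3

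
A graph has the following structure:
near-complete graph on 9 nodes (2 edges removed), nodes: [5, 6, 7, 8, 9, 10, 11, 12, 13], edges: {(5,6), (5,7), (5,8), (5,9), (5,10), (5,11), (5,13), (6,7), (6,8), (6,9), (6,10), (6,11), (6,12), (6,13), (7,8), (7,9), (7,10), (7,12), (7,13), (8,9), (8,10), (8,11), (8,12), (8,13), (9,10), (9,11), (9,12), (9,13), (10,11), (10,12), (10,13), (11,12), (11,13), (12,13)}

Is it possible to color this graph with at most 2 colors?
The clique on vertices [6, 8, 9, 10, 11, 12, 13] has size 7 > 2, so it alone needs 7 colors.

No, G is not 2-colorable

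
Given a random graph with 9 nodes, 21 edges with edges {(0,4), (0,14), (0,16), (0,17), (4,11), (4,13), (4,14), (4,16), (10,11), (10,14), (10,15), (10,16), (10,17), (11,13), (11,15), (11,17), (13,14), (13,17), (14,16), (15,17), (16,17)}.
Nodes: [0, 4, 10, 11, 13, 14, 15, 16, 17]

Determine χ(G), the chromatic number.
Clique number ω(G) = 4 (lower bound: χ ≥ ω).
The clique on [10, 11, 15, 17] has size 4, forcing χ ≥ 4, and the coloring below uses 4 colors, so χ(G) = 4.
A valid 4-coloring: color 1: [14, 17]; color 2: [11, 16]; color 3: [4, 10]; color 4: [0, 13, 15].

χ(G) = 4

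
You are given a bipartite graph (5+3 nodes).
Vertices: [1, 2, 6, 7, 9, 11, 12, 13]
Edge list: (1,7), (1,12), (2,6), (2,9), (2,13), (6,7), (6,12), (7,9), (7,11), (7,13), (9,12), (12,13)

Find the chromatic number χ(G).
Clique number ω(G) = 2 (lower bound: χ ≥ ω).
The graph is bipartite (no odd cycle), so 2 colors suffice: χ(G) = 2.
A valid 2-coloring: color 1: [2, 7, 12]; color 2: [1, 6, 9, 11, 13].

χ(G) = 2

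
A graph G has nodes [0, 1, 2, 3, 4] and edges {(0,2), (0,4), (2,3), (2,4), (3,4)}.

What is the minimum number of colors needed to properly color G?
Clique number ω(G) = 3 (lower bound: χ ≥ ω).
The clique on [0, 2, 4] has size 3, forcing χ ≥ 3, and the coloring below uses 3 colors, so χ(G) = 3.
A valid 3-coloring: color 1: [1, 2]; color 2: [4]; color 3: [0, 3].

χ(G) = 3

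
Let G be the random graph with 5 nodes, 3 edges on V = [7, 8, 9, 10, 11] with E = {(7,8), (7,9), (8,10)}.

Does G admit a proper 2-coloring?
Yes, G is 2-colorable

A valid 2-coloring: color 1: [8, 9, 11]; color 2: [7, 10].
(χ(G) = 2 ≤ 2.)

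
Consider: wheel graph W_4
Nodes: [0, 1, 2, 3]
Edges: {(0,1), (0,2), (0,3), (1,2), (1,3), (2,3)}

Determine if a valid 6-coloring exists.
Yes, G is 6-colorable

A valid 6-coloring: color 1: [0]; color 2: [2]; color 3: [3]; color 4: [1].
(χ(G) = 4 ≤ 6.)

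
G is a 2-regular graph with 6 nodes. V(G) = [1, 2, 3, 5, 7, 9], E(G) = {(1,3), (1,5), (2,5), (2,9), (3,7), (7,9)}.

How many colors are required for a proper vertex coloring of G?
Clique number ω(G) = 2 (lower bound: χ ≥ ω).
The graph is bipartite (no odd cycle), so 2 colors suffice: χ(G) = 2.
A valid 2-coloring: color 1: [1, 2, 7]; color 2: [3, 5, 9].

χ(G) = 2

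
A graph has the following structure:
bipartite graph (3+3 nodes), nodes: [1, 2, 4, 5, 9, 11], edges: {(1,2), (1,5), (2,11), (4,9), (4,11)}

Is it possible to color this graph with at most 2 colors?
Yes, G is 2-colorable

A valid 2-coloring: color 1: [1, 9, 11]; color 2: [2, 4, 5].
(χ(G) = 2 ≤ 2.)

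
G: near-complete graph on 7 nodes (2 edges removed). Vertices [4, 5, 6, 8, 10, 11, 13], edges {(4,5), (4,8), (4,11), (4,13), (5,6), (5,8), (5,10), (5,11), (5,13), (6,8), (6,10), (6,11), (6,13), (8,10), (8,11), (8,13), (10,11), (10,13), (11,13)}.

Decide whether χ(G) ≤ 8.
Yes, G is 8-colorable

A valid 8-coloring: color 1: [5]; color 2: [13]; color 3: [8]; color 4: [11]; color 5: [4, 10]; color 6: [6].
(χ(G) = 6 ≤ 8.)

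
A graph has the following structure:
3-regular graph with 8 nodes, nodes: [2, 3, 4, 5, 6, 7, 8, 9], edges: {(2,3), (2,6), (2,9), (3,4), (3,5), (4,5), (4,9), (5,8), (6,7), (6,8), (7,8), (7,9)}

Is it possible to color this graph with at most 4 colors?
A valid 4-coloring: color 1: [2, 4, 8]; color 2: [5, 6, 9]; color 3: [3, 7].
(χ(G) = 3 ≤ 4.)

Yes, G is 4-colorable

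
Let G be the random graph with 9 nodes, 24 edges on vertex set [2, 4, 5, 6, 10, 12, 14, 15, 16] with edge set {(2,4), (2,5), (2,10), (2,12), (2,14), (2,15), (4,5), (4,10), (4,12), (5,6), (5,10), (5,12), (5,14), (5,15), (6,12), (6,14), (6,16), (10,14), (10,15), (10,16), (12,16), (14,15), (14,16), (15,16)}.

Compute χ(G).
χ(G) = 5

Clique number ω(G) = 5 (lower bound: χ ≥ ω).
The clique on [2, 5, 10, 14, 15] has size 5, forcing χ ≥ 5, and the coloring below uses 5 colors, so χ(G) = 5.
A valid 5-coloring: color 1: [5, 16]; color 2: [2, 6]; color 3: [10, 12]; color 4: [4, 14]; color 5: [15].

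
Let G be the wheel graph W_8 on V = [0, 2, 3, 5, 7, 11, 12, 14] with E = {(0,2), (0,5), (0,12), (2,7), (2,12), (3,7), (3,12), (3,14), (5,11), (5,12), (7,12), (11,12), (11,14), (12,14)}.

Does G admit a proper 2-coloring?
The clique on vertices [0, 2, 12] has size 3 > 2, so it alone needs 3 colors.

No, G is not 2-colorable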